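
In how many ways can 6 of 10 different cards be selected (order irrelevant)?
C(10,6) = 10!/(6!×4!) = 210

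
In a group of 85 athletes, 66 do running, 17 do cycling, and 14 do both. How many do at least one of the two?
|A∪B| = |A| + |B| - |A∩B| = 66 + 17 - 14 = 69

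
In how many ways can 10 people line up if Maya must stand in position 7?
Fix one position: (10-1)! = 362880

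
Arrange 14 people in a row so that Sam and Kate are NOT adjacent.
Total - adjacent = 14! - (14-1)!×2 = 87178291200 - 12454041600 = 74724249600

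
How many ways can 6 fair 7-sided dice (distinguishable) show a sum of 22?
Coefficient of x^22 in (x + x² + ... + x^7)^6. By inclusion-exclusion on dice exceeding 7: Σ_j (-1)^j C(6,j)·C(22-1-7j, 5) = C(6,0)·C(21,5) - C(6,1)·C(14,5) + C(6,2)·C(7,5) = 1·20349 - 6·2002 + 15·21 = 8652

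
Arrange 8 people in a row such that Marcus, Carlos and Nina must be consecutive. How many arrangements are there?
Treat the 3 as one block: (8-3+1)! × 3! = 720 × 6 = 4320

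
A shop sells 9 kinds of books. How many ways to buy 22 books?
C(22+9-1, 9-1) = C(30, 8) = 5852925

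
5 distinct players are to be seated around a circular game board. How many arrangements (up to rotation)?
Circular: fix one position, arrange the rest. (5-1)! = 24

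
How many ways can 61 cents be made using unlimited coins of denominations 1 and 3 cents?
Coefficient of x^61 in 1/(1-x^1) · 1/(1-x^3). Use j coins of 3 for j = 0..⌊61/3⌋ = 20, the rest in 1s: 20 + 1 = 21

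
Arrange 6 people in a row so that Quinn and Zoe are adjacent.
Treat as block: (6-1)! × 2! = 120 × 2 = 240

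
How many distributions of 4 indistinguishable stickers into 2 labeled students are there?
C(4+2-1, 2-1) = C(5, 1) = 5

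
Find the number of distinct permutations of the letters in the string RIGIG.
5! / (2! × 1! × 2!) = 30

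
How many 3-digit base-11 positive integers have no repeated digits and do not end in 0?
Last digit: 10 nonzero choices. First digit: 9 (nonzero, ≠last). Middle 1: P(9,1) = 9. Total = 810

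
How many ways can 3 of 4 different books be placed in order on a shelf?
P(4,3) = 4!/(4-3)! = 24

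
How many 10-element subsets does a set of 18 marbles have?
C(18,10) = 18!/(10!×8!) = 43758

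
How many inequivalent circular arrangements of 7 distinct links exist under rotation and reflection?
(7-1)!/2 = 720/2 = 360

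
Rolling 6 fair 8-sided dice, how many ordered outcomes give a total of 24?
Coefficient of x^24 in (x + x² + ... + x^8)^6. By inclusion-exclusion on dice exceeding 8: Σ_j (-1)^j C(6,j)·C(24-1-8j, 5) = C(6,0)·C(23,5) - C(6,1)·C(15,5) + C(6,2)·C(7,5) = 1·33649 - 6·3003 + 15·21 = 15946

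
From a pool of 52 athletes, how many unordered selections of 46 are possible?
C(52,46) = 52!/(46!×6!) = 20358520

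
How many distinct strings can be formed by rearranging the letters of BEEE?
4! / (1! × 3!) = 4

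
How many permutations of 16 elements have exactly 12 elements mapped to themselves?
Choose the 12 fixed points C(16,12) = 1820, derange the rest: !4 = Σ_{j=0}^{4} (-1)^j·4!/j! = 24 - 24 + 12 - 4 + 1 = 9. Product = 1820 × 9 = 16380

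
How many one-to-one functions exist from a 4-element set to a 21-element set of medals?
P(21,4) = 21!/(21-4)! = 143640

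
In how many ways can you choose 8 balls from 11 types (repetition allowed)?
C(8+11-1, 11-1) = C(18, 10) = 43758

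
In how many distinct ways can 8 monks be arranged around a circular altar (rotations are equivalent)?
Circular: fix one position, arrange the rest. (8-1)! = 5040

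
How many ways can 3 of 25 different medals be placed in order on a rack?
P(25,3) = 25!/(25-3)! = 13800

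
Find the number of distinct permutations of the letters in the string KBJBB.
5! / (3! × 1! × 1!) = 20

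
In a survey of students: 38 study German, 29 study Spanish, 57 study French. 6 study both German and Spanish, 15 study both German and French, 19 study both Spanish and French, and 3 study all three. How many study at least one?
|A∪B∪C| = 38+29+57-6-15-19+3 = 87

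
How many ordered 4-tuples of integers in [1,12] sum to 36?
Coefficient of x^36 in (x + x² + ... + x^12)^4. By inclusion-exclusion on dice exceeding 12: Σ_j (-1)^j C(4,j)·C(36-1-12j, 3) = C(4,0)·C(35,3) - C(4,1)·C(23,3) + C(4,2)·C(11,3) = 1·6545 - 4·1771 + 6·165 = 451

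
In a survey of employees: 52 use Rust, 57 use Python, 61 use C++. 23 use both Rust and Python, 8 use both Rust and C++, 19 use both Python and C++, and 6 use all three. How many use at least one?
|A∪B∪C| = 52+57+61-23-8-19+6 = 126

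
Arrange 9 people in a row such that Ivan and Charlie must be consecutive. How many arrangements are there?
Treat the 2 as one block: (9-2+1)! × 2! = 40320 × 2 = 80640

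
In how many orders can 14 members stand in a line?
14! = 87178291200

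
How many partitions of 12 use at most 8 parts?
By conjugation, equals partitions of 12 into parts ≤ 8. Let r_j(i) = number of partitions of i into parts ≤ j, for i = 0..12. r_1(i) = 1 for all i; r_j(i) = r_{j-1}(i) + r_j(i-j). Rows j = 2..8: ≤2: 1 1 2 2 3 3 4 4 5 5 6 6 7; ≤3: 1 1 2 3 4 5 7 8 10 12 14 16 19; ≤4: 1 1 2 3 5 6 9 11 15 18 23 27 34; ≤5: 1 1 2 3 5 7 10 13 18 23 30 37 47; ≤6: 1 1 2 3 5 7 11 14 20 26 35 44 58; ≤7: 1 1 2 3 5 7 11 15 21 28 38 49 65; ≤8: 1 1 2 3 5 7 11 15 22 29 40 52 70. r_8(12) = 70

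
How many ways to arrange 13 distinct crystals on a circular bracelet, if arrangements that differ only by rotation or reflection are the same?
(13-1)!/2 = 479001600/2 = 239500800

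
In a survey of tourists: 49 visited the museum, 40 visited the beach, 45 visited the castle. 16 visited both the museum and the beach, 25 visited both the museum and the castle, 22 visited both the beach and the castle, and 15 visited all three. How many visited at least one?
|A∪B∪C| = 49+40+45-16-25-22+15 = 86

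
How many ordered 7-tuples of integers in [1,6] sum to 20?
Coefficient of x^20 in (x + x² + ... + x^6)^7. By inclusion-exclusion on dice exceeding 6: Σ_j (-1)^j C(7,j)·C(20-1-6j, 6) = C(7,0)·C(19,6) - C(7,1)·C(13,6) + C(7,2)·C(7,6) = 1·27132 - 7·1716 + 21·7 = 15267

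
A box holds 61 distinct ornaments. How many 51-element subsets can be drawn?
C(61,51) = 61!/(51!×10!) = 90177170226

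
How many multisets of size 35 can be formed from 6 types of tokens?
C(35+6-1, 6-1) = C(40, 5) = 658008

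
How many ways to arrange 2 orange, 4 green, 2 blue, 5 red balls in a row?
13! / (2! × 4! × 2! × 5!) = 540540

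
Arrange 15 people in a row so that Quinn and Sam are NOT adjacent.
Total - adjacent = 15! - (15-1)!×2 = 1307674368000 - 174356582400 = 1133317785600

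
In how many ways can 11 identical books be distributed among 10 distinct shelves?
C(11+10-1, 10-1) = C(20, 9) = 167960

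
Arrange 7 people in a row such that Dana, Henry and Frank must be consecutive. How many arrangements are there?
Treat the 3 as one block: (7-3+1)! × 3! = 120 × 6 = 720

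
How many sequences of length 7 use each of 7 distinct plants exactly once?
7! = 5040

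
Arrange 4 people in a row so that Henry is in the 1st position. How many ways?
Fix one position: (4-1)! = 6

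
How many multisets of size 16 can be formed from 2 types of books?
C(16+2-1, 2-1) = C(17, 1) = 17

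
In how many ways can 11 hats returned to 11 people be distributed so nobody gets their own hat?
!11 = Σ_{j=0}^{11} (-1)^j·11!/j! = 39916800 - 39916800 + 19958400 - 6652800 + 1663200 - 332640 + 55440 - 7920 + 990 - 110 + 11 - 1 = 14684570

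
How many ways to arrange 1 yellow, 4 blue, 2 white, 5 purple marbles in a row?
12! / (1! × 4! × 2! × 5!) = 83160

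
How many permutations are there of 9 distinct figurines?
9! = 362880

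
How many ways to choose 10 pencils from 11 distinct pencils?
C(11,10) = 11!/(10!×1!) = 11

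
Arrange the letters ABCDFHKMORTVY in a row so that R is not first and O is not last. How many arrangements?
By inclusion-exclusion: 13! - 2×(13-1)! + (13-2)! = 6227020800 - 958003200 + 39916800 = 5308934400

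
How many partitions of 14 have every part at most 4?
Let r_j(i) = number of partitions of i into parts ≤ j, for i = 0..14. r_1(i) = 1 for all i; r_j(i) = r_{j-1}(i) + r_j(i-j). Rows j = 2..4: ≤2: 1 1 2 2 3 3 4 4 5 5 6 6 7 7 8; ≤3: 1 1 2 3 4 5 7 8 10 12 14 16 19 21 24; ≤4: 1 1 2 3 5 6 9 11 15 18 23 27 34 39 47. r_4(14) = 47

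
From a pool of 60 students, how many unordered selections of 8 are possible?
C(60,8) = 60!/(8!×52!) = 2558620845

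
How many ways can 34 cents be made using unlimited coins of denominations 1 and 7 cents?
Coefficient of x^34 in 1/(1-x^1) · 1/(1-x^7). Use j coins of 7 for j = 0..⌊34/7⌋ = 4, the rest in 1s: 4 + 1 = 5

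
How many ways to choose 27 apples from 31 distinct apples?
C(31,27) = 31!/(27!×4!) = 31465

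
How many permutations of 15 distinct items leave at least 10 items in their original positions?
Exactly j fixed points: C(15,j)·!(15-j); sum over j ≥ 10 (derangement numbers via !m = (m-1)·(!(m-1) + !(m-2)): !0..!5 = 1, 0, 1, 2, 9, 44). Σ_{j=10}^{15} C(15,j)·!(15-j) = C(15,10)·!5 + C(15,11)·!4 + C(15,12)·!3 + C(15,13)·!2 + C(15,14)·!1 + C(15,15)·!0 = 3003·44 + 1365·9 + 455·2 + 105·1 + 15·0 + 1·1 = 145433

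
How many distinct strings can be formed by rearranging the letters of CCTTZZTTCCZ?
11! / (4! × 4! × 3!) = 11550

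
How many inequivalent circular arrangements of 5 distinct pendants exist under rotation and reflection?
(5-1)!/2 = 24/2 = 12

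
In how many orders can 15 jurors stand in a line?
15! = 1307674368000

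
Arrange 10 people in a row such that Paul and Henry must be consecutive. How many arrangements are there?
Treat the 2 as one block: (10-2+1)! × 2! = 362880 × 2 = 725760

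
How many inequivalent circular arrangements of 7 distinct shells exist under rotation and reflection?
(7-1)!/2 = 720/2 = 360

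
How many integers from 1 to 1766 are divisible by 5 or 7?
⌊1766/5⌋ + ⌊1766/7⌋ - ⌊1766/35⌋ = 353 + 252 - 50 = 555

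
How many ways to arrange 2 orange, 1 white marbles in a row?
3! / (2! × 1!) = 3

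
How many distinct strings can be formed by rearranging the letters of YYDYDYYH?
8! / (1! × 2! × 5!) = 168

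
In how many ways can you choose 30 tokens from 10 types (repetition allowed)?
C(30+10-1, 10-1) = C(39, 9) = 211915132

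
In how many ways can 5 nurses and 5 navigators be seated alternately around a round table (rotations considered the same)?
Fix one of the nurses: (5-1)! ways for the remaining nurses, × 5! ways for the navigators = 24 × 120 = 2880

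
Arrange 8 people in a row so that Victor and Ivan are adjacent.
Treat as block: (8-1)! × 2! = 5040 × 2 = 10080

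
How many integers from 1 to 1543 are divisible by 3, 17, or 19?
⌊1543/3⌋+⌊1543/17⌋+⌊1543/19⌋ - ⌊1543/51⌋-⌊1543/57⌋-⌊1543/323⌋ + ⌊1543/969⌋ = 514+90+81 - 30-27-4 + 1 = 625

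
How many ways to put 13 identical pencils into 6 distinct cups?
C(13+6-1, 6-1) = C(18, 5) = 8568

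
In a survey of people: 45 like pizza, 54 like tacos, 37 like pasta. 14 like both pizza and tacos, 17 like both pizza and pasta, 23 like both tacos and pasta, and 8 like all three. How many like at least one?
|A∪B∪C| = 45+54+37-14-17-23+8 = 90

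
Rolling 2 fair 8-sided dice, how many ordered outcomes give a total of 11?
Coefficient of x^11 in (x + x² + ... + x^8)^2. By inclusion-exclusion on dice exceeding 8: Σ_j (-1)^j C(2,j)·C(11-1-8j, 1) = C(2,0)·C(10,1) - C(2,1)·C(2,1) = 1·10 - 2·2 = 6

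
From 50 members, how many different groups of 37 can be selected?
C(50,37) = 50!/(37!×13!) = 354860518600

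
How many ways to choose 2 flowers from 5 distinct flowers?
C(5,2) = 5!/(2!×3!) = 10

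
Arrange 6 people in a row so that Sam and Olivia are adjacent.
Treat as block: (6-1)! × 2! = 120 × 2 = 240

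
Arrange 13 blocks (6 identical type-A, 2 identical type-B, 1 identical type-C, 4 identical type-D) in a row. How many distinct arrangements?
13! / (6! × 2! × 1! × 4!) = 180180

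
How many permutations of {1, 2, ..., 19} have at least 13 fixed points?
Exactly j fixed points: C(19,j)·!(19-j); sum over j ≥ 13 (derangement numbers via !m = (m-1)·(!(m-1) + !(m-2)): !0..!6 = 1, 0, 1, 2, 9, 44, 265). Σ_{j=13}^{19} C(19,j)·!(19-j) = C(19,13)·!6 + C(19,14)·!5 + C(19,15)·!4 + C(19,16)·!3 + C(19,17)·!2 + C(19,18)·!1 + C(19,19)·!0 = 27132·265 + 11628·44 + 3876·9 + 969·2 + 171·1 + 19·0 + 1·1 = 7738606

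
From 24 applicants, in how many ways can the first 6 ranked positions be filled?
P(24,6) = 24!/(24-6)! = 96909120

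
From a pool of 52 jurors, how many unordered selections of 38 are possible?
C(52,38) = 52!/(38!×14!) = 1768966344600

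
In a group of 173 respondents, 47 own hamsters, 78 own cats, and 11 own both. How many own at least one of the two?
|A∪B| = |A| + |B| - |A∩B| = 47 + 78 - 11 = 114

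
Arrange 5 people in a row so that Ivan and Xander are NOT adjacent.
Total - adjacent = 5! - (5-1)!×2 = 120 - 48 = 72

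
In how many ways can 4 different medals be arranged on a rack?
4! = 24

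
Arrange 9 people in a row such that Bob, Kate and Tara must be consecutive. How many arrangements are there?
Treat the 3 as one block: (9-3+1)! × 3! = 5040 × 6 = 30240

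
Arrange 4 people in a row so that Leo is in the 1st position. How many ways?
Fix one position: (4-1)! = 6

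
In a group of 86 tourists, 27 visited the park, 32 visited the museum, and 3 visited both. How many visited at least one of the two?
|A∪B| = |A| + |B| - |A∩B| = 27 + 32 - 3 = 56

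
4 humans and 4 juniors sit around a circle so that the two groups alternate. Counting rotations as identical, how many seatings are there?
Fix one of the humans: (4-1)! ways for the remaining humans, × 4! ways for the juniors = 6 × 24 = 144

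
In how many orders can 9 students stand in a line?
9! = 362880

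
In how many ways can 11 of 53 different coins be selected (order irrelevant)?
C(53,11) = 53!/(11!×42!) = 76223753060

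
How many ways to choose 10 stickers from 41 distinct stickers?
C(41,10) = 41!/(10!×31!) = 1121099408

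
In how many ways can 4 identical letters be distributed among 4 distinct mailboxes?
C(4+4-1, 4-1) = C(7, 3) = 35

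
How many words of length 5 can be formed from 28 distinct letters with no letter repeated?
P(28,5) = 28!/(28-5)! = 11793600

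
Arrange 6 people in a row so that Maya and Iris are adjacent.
Treat as block: (6-1)! × 2! = 120 × 2 = 240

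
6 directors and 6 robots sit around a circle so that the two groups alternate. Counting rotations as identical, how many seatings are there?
Fix one of the directors: (6-1)! ways for the remaining directors, × 6! ways for the robots = 120 × 720 = 86400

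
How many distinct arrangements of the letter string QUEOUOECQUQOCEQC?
16! / (3! × 4! × 3! × 3! × 3!) = 672672000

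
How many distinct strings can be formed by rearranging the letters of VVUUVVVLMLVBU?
13! / (6! × 3! × 2! × 1! × 1!) = 720720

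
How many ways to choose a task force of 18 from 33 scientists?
C(33,18) = 33!/(18!×15!) = 1037158320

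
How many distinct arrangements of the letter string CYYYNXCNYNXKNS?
14! / (1! × 2! × 4! × 4! × 1! × 2!) = 37837800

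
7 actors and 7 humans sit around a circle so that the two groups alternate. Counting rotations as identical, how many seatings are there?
Fix one of the actors: (7-1)! ways for the remaining actors, × 7! ways for the humans = 720 × 5040 = 3628800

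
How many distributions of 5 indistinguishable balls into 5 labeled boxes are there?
C(5+5-1, 5-1) = C(9, 4) = 126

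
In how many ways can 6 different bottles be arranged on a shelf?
6! = 720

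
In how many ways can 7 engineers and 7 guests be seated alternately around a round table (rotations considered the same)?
Fix one of the engineers: (7-1)! ways for the remaining engineers, × 7! ways for the guests = 720 × 5040 = 3628800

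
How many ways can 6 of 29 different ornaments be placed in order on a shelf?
P(29,6) = 29!/(29-6)! = 342014400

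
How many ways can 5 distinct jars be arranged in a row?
5! = 120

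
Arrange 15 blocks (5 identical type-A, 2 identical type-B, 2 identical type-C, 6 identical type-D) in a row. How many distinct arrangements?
15! / (5! × 2! × 2! × 6!) = 3783780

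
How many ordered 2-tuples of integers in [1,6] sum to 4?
Coefficient of x^4 in (x + x² + ... + x^6)^2. By inclusion-exclusion on dice exceeding 6: Σ_j (-1)^j C(2,j)·C(4-1-6j, 1) = C(2,0)·C(3,1) = 1·3 = 3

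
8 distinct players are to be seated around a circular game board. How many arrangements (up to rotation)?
Circular: fix one position, arrange the rest. (8-1)! = 5040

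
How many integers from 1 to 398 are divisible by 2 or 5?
⌊398/2⌋ + ⌊398/5⌋ - ⌊398/10⌋ = 199 + 79 - 39 = 239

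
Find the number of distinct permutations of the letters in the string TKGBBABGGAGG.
12! / (3! × 1! × 1! × 2! × 5!) = 332640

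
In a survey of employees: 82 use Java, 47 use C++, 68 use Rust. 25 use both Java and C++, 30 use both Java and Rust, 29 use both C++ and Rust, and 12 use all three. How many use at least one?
|A∪B∪C| = 82+47+68-25-30-29+12 = 125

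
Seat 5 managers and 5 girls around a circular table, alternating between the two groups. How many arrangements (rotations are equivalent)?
Fix one of the managers: (5-1)! ways for the remaining managers, × 5! ways for the girls = 24 × 120 = 2880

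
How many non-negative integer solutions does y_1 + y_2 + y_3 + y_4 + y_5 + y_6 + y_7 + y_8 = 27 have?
C(27+8-1, 8-1) = C(34, 7) = 5379616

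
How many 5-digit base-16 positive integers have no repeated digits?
First digit: 15 choices (nonzero). Then descending: 15 × 15 × 14 × 13 × 12 = 491400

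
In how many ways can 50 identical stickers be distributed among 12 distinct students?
C(50+12-1, 12-1) = C(61, 11) = 418094152866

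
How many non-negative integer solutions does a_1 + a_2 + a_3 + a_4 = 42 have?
C(42+4-1, 4-1) = C(45, 3) = 14190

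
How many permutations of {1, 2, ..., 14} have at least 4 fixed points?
Exactly j fixed points: C(14,j)·!(14-j); sum over j ≥ 4 (derangement numbers via !m = (m-1)·(!(m-1) + !(m-2)): !0..!10 = 1, 0, 1, 2, 9, 44, 265, 1854, 14833, 133496, 1334961). Σ_{j=4}^{14} C(14,j)·!(14-j) = C(14,4)·!10 + C(14,5)·!9 + C(14,6)·!8 + C(14,7)·!7 + C(14,8)·!6 + C(14,9)·!5 + C(14,10)·!4 + C(14,11)·!3 + C(14,12)·!2 + C(14,13)·!1 + C(14,14)·!0 = 1001·1334961 + 2002·133496 + 3003·14833 + 3432·1854 + 3003·265 + 2002·44 + 1001·9 + 364·2 + 91·1 + 14·0 + 1·1 = 1655355092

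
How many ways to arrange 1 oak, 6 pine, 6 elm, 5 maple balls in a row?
18! / (1! × 6! × 6! × 5!) = 102918816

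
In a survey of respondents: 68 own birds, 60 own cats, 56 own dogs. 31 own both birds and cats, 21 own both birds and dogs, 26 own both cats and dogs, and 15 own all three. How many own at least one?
|A∪B∪C| = 68+60+56-31-21-26+15 = 121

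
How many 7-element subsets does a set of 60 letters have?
C(60,7) = 60!/(7!×53!) = 386206920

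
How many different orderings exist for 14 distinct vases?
14! = 87178291200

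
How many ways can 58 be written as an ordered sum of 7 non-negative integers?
C(58+7-1, 7-1) = C(64, 6) = 74974368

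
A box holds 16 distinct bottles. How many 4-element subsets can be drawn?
C(16,4) = 16!/(4!×12!) = 1820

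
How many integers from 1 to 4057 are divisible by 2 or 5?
⌊4057/2⌋ + ⌊4057/5⌋ - ⌊4057/10⌋ = 2028 + 811 - 405 = 2434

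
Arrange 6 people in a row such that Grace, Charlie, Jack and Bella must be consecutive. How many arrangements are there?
Treat the 4 as one block: (6-4+1)! × 4! = 6 × 24 = 144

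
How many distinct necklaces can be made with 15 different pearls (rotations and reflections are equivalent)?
(15-1)!/2 = 87178291200/2 = 43589145600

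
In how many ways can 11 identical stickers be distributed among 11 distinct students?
C(11+11-1, 11-1) = C(21, 10) = 352716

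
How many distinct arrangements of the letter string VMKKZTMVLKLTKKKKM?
17! / (3! × 2! × 2! × 2! × 7! × 1!) = 1470268800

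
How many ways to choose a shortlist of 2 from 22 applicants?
C(22,2) = 22!/(2!×20!) = 231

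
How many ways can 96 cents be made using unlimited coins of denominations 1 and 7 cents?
Coefficient of x^96 in 1/(1-x^1) · 1/(1-x^7). Use j coins of 7 for j = 0..⌊96/7⌋ = 13, the rest in 1s: 13 + 1 = 14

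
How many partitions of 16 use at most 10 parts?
By conjugation, equals partitions of 16 into parts ≤ 10. Let r_j(i) = number of partitions of i into parts ≤ j, for i = 0..16. r_1(i) = 1 for all i; r_j(i) = r_{j-1}(i) + r_j(i-j). Rows j = 2..10: ≤2: 1 1 2 2 3 3 4 4 5 5 6 6 7 7 8 8 9; ≤3: 1 1 2 3 4 5 7 8 10 12 14 16 19 21 24 27 30; ≤4: 1 1 2 3 5 6 9 11 15 18 23 27 34 39 47 54 64; ≤5: 1 1 2 3 5 7 10 13 18 23 30 37 47 57 70 84 101; ≤6: 1 1 2 3 5 7 11 14 20 26 35 44 58 71 90 110 136; ≤7: 1 1 2 3 5 7 11 15 21 28 38 49 65 82 105 131 164; ≤8: 1 1 2 3 5 7 11 15 22 29 40 52 70 89 116 146 186; ≤9: 1 1 2 3 5 7 11 15 22 30 41 54 73 94 123 157 201; ≤10: 1 1 2 3 5 7 11 15 22 30 42 55 75 97 128 164 212. r_10(16) = 212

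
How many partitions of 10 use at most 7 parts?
By conjugation, equals partitions of 10 into parts ≤ 7. Let r_j(i) = number of partitions of i into parts ≤ j, for i = 0..10. r_1(i) = 1 for all i; r_j(i) = r_{j-1}(i) + r_j(i-j). Rows j = 2..7: ≤2: 1 1 2 2 3 3 4 4 5 5 6; ≤3: 1 1 2 3 4 5 7 8 10 12 14; ≤4: 1 1 2 3 5 6 9 11 15 18 23; ≤5: 1 1 2 3 5 7 10 13 18 23 30; ≤6: 1 1 2 3 5 7 11 14 20 26 35; ≤7: 1 1 2 3 5 7 11 15 21 28 38. r_7(10) = 38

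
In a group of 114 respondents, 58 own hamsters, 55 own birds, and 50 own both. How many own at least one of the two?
|A∪B| = |A| + |B| - |A∩B| = 58 + 55 - 50 = 63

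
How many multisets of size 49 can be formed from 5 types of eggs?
C(49+5-1, 5-1) = C(53, 4) = 292825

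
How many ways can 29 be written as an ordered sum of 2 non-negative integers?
C(29+2-1, 2-1) = C(30, 1) = 30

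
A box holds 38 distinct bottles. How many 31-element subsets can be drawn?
C(38,31) = 38!/(31!×7!) = 12620256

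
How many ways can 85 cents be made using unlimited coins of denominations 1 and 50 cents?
Coefficient of x^85 in 1/(1-x^1) · 1/(1-x^50). Use j coins of 50 for j = 0..⌊85/50⌋ = 1, the rest in 1s: 1 + 1 = 2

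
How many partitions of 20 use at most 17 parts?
By conjugation, equals partitions of 20 into parts ≤ 17. Let r_j(i) = number of partitions of i into parts ≤ j, for i = 0..20. r_1(i) = 1 for all i; r_j(i) = r_{j-1}(i) + r_j(i-j). Rows j = 2..17: ≤2: 1 1 2 2 3 3 4 4 5 5 6 6 7 7 8 8 9 9 10 10 11; ≤3: 1 1 2 3 4 5 7 8 10 12 14 16 19 21 24 27 30 33 37 40 44; ≤4: 1 1 2 3 5 6 9 11 15 18 23 27 34 39 47 54 64 72 84 94 108; ≤5: 1 1 2 3 5 7 10 13 18 23 30 37 47 57 70 84 101 119 141 164 192; ≤6: 1 1 2 3 5 7 11 14 20 26 35 44 58 71 90 110 136 163 199 235 282; ≤7: 1 1 2 3 5 7 11 15 21 28 38 49 65 82 105 131 164 201 248 300 364; ≤8: 1 1 2 3 5 7 11 15 22 29 40 52 70 89 116 146 186 230 288 352 434; ≤9: 1 1 2 3 5 7 11 15 22 30 41 54 73 94 123 157 201 252 318 393 488; ≤10: 1 1 2 3 5 7 11 15 22 30 42 55 75 97 128 164 212 267 340 423 530; ≤11: 1 1 2 3 5 7 11 15 22 30 42 56 76 99 131 169 219 278 355 445 560; ≤12: 1 1 2 3 5 7 11 15 22 30 42 56 77 100 133 172 224 285 366 460 582; ≤13: 1 1 2 3 5 7 11 15 22 30 42 56 77 101 134 174 227 290 373 471 597; ≤14: 1 1 2 3 5 7 11 15 22 30 42 56 77 101 135 175 229 293 378 478 608; ≤15: 1 1 2 3 5 7 11 15 22 30 42 56 77 101 135 176 230 295 381 483 615; ≤16: 1 1 2 3 5 7 11 15 22 30 42 56 77 101 135 176 231 296 383 486 620; ≤17: 1 1 2 3 5 7 11 15 22 30 42 56 77 101 135 176 231 297 384 488 623. r_17(20) = 623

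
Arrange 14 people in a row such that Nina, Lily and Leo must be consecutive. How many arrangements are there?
Treat the 3 as one block: (14-3+1)! × 3! = 479001600 × 6 = 2874009600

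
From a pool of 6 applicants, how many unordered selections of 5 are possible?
C(6,5) = 6!/(5!×1!) = 6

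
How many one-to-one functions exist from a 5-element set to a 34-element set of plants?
P(34,5) = 34!/(34-5)! = 33390720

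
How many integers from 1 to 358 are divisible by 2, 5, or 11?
⌊358/2⌋+⌊358/5⌋+⌊358/11⌋ - ⌊358/10⌋-⌊358/22⌋-⌊358/55⌋ + ⌊358/110⌋ = 179+71+32 - 35-16-6 + 3 = 228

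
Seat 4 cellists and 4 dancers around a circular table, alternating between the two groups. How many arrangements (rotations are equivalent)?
Fix one of the cellists: (4-1)! ways for the remaining cellists, × 4! ways for the dancers = 6 × 24 = 144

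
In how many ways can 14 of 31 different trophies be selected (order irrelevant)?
C(31,14) = 31!/(14!×17!) = 265182525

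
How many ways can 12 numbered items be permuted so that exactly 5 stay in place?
Choose the 5 fixed points C(12,5) = 792, derange the rest: !7 = Σ_{j=0}^{7} (-1)^j·7!/j! = 5040 - 5040 + 2520 - 840 + 210 - 42 + 7 - 1 = 1854. Product = 792 × 1854 = 1468368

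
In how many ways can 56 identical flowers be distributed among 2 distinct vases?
C(56+2-1, 2-1) = C(57, 1) = 57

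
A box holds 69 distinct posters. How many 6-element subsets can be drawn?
C(69,6) = 69!/(6!×63!) = 119877472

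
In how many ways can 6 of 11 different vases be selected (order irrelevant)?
C(11,6) = 11!/(6!×5!) = 462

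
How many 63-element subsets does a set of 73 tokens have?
C(73,63) = 73!/(63!×10!) = 621324937376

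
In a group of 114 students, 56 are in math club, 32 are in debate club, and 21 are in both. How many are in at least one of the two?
|A∪B| = |A| + |B| - |A∩B| = 56 + 32 - 21 = 67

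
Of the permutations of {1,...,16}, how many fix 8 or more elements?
Exactly j fixed points: C(16,j)·!(16-j); sum over j ≥ 8 (derangement numbers via !m = (m-1)·(!(m-1) + !(m-2)): !0..!8 = 1, 0, 1, 2, 9, 44, 265, 1854, 14833). Σ_{j=8}^{16} C(16,j)·!(16-j) = C(16,8)·!8 + C(16,9)·!7 + C(16,10)·!6 + C(16,11)·!5 + C(16,12)·!4 + C(16,13)·!3 + C(16,14)·!2 + C(16,15)·!1 + C(16,16)·!0 = 12870·14833 + 11440·1854 + 8008·265 + 4368·44 + 1820·9 + 560·2 + 120·1 + 16·0 + 1·1 = 214442403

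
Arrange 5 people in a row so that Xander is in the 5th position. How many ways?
Fix one position: (5-1)! = 24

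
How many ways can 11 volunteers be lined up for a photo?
11! = 39916800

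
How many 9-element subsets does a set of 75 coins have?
C(75,9) = 75!/(9!×66!) = 125595622175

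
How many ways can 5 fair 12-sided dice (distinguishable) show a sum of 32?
Coefficient of x^32 in (x + x² + ... + x^12)^5. By inclusion-exclusion on dice exceeding 12: Σ_j (-1)^j C(5,j)·C(32-1-12j, 4) = C(5,0)·C(31,4) - C(5,1)·C(19,4) + C(5,2)·C(7,4) = 1·31465 - 5·3876 + 10·35 = 12435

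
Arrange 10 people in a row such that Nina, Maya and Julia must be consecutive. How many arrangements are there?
Treat the 3 as one block: (10-3+1)! × 3! = 40320 × 6 = 241920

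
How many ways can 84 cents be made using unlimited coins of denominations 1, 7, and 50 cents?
Coefficient of x^84 in 1/(1-x^1) · 1/(1-x^7) · 1/(1-x^50). Case on j = number of 50-cent coins (j = 0..1); remainder r = 84 - 50j is made from {1,7} in ⌊r/7⌋+1 ways. r = 84, 34 → 13 + 5 = 18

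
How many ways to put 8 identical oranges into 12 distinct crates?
C(8+12-1, 12-1) = C(19, 11) = 75582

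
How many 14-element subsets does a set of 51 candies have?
C(51,14) = 51!/(14!×37!) = 1292706174900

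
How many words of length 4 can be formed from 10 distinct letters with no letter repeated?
P(10,4) = 10!/(10-4)! = 5040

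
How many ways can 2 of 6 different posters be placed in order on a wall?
P(6,2) = 6!/(6-2)! = 30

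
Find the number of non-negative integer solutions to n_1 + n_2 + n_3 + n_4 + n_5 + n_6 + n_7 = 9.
C(9+7-1, 7-1) = C(15, 6) = 5005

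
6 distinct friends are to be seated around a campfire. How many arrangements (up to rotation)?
Circular: fix one position, arrange the rest. (6-1)! = 120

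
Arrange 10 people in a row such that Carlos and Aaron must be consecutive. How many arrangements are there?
Treat the 2 as one block: (10-2+1)! × 2! = 362880 × 2 = 725760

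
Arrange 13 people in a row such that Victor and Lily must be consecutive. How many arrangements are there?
Treat the 2 as one block: (13-2+1)! × 2! = 479001600 × 2 = 958003200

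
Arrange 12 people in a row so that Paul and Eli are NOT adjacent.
Total - adjacent = 12! - (12-1)!×2 = 479001600 - 79833600 = 399168000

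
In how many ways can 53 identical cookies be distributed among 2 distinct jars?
C(53+2-1, 2-1) = C(54, 1) = 54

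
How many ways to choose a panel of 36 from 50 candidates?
C(50,36) = 50!/(36!×14!) = 937845656300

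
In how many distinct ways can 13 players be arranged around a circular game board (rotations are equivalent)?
Circular: fix one position, arrange the rest. (13-1)! = 479001600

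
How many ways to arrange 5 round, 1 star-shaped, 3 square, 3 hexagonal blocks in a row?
12! / (5! × 1! × 3! × 3!) = 110880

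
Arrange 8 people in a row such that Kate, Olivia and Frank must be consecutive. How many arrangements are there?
Treat the 3 as one block: (8-3+1)! × 3! = 720 × 6 = 4320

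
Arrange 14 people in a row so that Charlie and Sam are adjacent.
Treat as block: (14-1)! × 2! = 6227020800 × 2 = 12454041600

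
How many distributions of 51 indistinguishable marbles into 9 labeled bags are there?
C(51+9-1, 9-1) = C(59, 8) = 2217471399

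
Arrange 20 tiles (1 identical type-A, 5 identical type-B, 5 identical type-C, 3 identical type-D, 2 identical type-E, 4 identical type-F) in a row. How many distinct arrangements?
20! / (1! × 5! × 5! × 3! × 2! × 4!) = 586637251200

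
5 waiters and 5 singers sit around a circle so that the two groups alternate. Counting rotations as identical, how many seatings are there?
Fix one of the waiters: (5-1)! ways for the remaining waiters, × 5! ways for the singers = 24 × 120 = 2880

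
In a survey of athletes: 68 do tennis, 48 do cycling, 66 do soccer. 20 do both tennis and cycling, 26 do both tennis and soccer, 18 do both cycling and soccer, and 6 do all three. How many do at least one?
|A∪B∪C| = 68+48+66-20-26-18+6 = 124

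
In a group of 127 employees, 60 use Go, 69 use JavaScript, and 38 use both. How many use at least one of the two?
|A∪B| = |A| + |B| - |A∩B| = 60 + 69 - 38 = 91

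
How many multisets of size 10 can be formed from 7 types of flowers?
C(10+7-1, 7-1) = C(16, 6) = 8008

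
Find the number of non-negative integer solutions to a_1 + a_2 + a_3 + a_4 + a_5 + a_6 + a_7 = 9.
C(9+7-1, 7-1) = C(15, 6) = 5005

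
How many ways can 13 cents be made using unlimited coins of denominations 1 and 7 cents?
Coefficient of x^13 in 1/(1-x^1) · 1/(1-x^7). Use j coins of 7 for j = 0..⌊13/7⌋ = 1, the rest in 1s: 1 + 1 = 2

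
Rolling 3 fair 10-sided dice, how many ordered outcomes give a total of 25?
Coefficient of x^25 in (x + x² + ... + x^10)^3. By inclusion-exclusion on dice exceeding 10: Σ_j (-1)^j C(3,j)·C(25-1-10j, 2) = C(3,0)·C(24,2) - C(3,1)·C(14,2) + C(3,2)·C(4,2) = 1·276 - 3·91 + 3·6 = 21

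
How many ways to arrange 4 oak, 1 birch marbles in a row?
5! / (4! × 1!) = 5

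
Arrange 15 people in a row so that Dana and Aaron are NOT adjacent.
Total - adjacent = 15! - (15-1)!×2 = 1307674368000 - 174356582400 = 1133317785600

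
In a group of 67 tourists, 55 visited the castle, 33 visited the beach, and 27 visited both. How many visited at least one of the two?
|A∪B| = |A| + |B| - |A∩B| = 55 + 33 - 27 = 61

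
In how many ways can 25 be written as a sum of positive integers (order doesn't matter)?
Pentagonal recurrence p(n) = p(n-1) + p(n-2) - p(n-5) - p(n-7) + p(n-12) + p(n-15) - ... gives p(0..24) = 1, 1, 2, 3, 5, 7, 11, 15, 22, 30, 42, 56, 77, 101, 135, 176, 231, 297, 385, 490, 627, 792, 1002, 1255, 1575. p(25) = p(24) + p(23) - p(20) - p(18) + p(13) + p(10) - p(3) = 1575 + 1255 - 627 - 385 + 101 + 42 - 3 = 1958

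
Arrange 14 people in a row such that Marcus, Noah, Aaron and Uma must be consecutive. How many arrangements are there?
Treat the 4 as one block: (14-4+1)! × 4! = 39916800 × 24 = 958003200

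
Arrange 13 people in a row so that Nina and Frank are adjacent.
Treat as block: (13-1)! × 2! = 479001600 × 2 = 958003200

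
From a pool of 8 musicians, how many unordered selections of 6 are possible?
C(8,6) = 8!/(6!×2!) = 28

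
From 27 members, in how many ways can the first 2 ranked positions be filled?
P(27,2) = 27!/(27-2)! = 702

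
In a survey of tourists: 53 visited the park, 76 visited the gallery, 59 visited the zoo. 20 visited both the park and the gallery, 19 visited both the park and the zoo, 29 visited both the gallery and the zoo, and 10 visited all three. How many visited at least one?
|A∪B∪C| = 53+76+59-20-19-29+10 = 130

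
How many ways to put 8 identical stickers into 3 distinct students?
C(8+3-1, 3-1) = C(10, 2) = 45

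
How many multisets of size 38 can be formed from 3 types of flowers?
C(38+3-1, 3-1) = C(40, 2) = 780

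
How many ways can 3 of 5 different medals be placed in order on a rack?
P(5,3) = 5!/(5-3)! = 60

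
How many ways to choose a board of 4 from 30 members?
C(30,4) = 30!/(4!×26!) = 27405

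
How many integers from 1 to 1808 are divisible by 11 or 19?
⌊1808/11⌋ + ⌊1808/19⌋ - ⌊1808/209⌋ = 164 + 95 - 8 = 251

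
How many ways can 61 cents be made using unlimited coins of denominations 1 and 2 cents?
Coefficient of x^61 in 1/(1-x^1) · 1/(1-x^2). Use j coins of 2 for j = 0..⌊61/2⌋ = 30, the rest in 1s: 30 + 1 = 31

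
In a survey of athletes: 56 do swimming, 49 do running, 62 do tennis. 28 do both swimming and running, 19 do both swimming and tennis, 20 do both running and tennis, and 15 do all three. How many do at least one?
|A∪B∪C| = 56+49+62-28-19-20+15 = 115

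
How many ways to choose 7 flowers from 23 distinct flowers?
C(23,7) = 23!/(7!×16!) = 245157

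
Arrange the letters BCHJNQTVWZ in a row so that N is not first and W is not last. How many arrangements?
By inclusion-exclusion: 10! - 2×(10-1)! + (10-2)! = 3628800 - 725760 + 40320 = 2943360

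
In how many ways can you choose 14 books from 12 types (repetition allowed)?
C(14+12-1, 12-1) = C(25, 11) = 4457400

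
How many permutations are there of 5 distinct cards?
5! = 120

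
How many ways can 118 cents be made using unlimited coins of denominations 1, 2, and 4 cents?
Coefficient of x^118 in 1/(1-x^1) · 1/(1-x^2) · 1/(1-x^4). Case on j = number of 4-cent coins (j = 0..29); remainder r = 118 - 4j is made from {1,2} in ⌊r/2⌋+1 ways. r = 118, 114, 110, 106, 102, 98, 94, 90, 86, 82, 78, 74, 70, 66, 62, 58, 54, 50, 46, 42, 38, 34, 30, 26, 22, 18, 14, 10, 6, 2 → 60 + 58 + 56 + 54 + 52 + 50 + 48 + 46 + 44 + 42 + 40 + 38 + 36 + 34 + 32 + 30 + 28 + 26 + 24 + 22 + 20 + 18 + 16 + 14 + 12 + 10 + 8 + 6 + 4 + 2 = 930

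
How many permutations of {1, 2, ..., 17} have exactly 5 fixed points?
Choose the 5 fixed points C(17,5) = 6188, derange the rest: !12 = Σ_{j=0}^{12} (-1)^j·12!/j! = 479001600 - 479001600 + 239500800 - 79833600 + 19958400 - 3991680 + 665280 - 95040 + 11880 - 1320 + 132 - 12 + 1 = 176214841. Product = 6188 × 176214841 = 1090417436108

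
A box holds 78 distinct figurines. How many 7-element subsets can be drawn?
C(78,7) = 78!/(7!×71!) = 2641902120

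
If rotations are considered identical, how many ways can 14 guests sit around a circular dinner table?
Circular: fix one position, arrange the rest. (14-1)! = 6227020800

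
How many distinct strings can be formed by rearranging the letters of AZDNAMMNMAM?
11! / (2! × 4! × 1! × 3! × 1!) = 138600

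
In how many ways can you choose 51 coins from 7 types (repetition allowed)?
C(51+7-1, 7-1) = C(57, 6) = 36288252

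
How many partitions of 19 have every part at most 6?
Let r_j(i) = number of partitions of i into parts ≤ j, for i = 0..19. r_1(i) = 1 for all i; r_j(i) = r_{j-1}(i) + r_j(i-j). Rows j = 2..6: ≤2: 1 1 2 2 3 3 4 4 5 5 6 6 7 7 8 8 9 9 10 10; ≤3: 1 1 2 3 4 5 7 8 10 12 14 16 19 21 24 27 30 33 37 40; ≤4: 1 1 2 3 5 6 9 11 15 18 23 27 34 39 47 54 64 72 84 94; ≤5: 1 1 2 3 5 7 10 13 18 23 30 37 47 57 70 84 101 119 141 164; ≤6: 1 1 2 3 5 7 11 14 20 26 35 44 58 71 90 110 136 163 199 235. r_6(19) = 235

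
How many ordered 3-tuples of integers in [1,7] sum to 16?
Coefficient of x^16 in (x + x² + ... + x^7)^3. By inclusion-exclusion on dice exceeding 7: Σ_j (-1)^j C(3,j)·C(16-1-7j, 2) = C(3,0)·C(15,2) - C(3,1)·C(8,2) = 1·105 - 3·28 = 21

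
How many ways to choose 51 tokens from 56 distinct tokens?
C(56,51) = 56!/(51!×5!) = 3819816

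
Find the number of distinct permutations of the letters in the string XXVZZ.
5! / (1! × 2! × 2!) = 30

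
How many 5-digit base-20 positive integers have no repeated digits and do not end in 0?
Last digit: 19 nonzero choices. First digit: 18 (nonzero, ≠last). Middle 3: P(18,3) = 4896. Total = 1674432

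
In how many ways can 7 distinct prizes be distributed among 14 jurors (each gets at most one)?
P(14,7) = 14!/(14-7)! = 17297280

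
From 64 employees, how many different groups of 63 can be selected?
C(64,63) = 64!/(63!×1!) = 64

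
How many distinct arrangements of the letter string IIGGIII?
7! / (5! × 2!) = 21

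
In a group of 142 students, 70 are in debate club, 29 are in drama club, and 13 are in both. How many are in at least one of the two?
|A∪B| = |A| + |B| - |A∩B| = 70 + 29 - 13 = 86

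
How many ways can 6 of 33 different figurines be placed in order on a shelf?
P(33,6) = 33!/(33-6)! = 797448960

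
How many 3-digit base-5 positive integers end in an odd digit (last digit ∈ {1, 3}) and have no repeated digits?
Last∈{1,3}. Last=0: 0. Last nonzero: 2×3×P(3,1) = 18. Total = 18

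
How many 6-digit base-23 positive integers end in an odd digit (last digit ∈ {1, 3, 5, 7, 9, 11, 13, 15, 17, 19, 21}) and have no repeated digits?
Last∈{1,3,5,7,9,11,13,15,17,19,21}. Last=0: 0. Last nonzero: 11×21×P(21,4) = 33180840. Total = 33180840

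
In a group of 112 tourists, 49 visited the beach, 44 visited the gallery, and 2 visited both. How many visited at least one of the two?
|A∪B| = |A| + |B| - |A∩B| = 49 + 44 - 2 = 91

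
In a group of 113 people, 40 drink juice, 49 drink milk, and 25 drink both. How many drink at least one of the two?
|A∪B| = |A| + |B| - |A∩B| = 40 + 49 - 25 = 64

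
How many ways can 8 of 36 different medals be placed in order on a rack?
P(36,8) = 36!/(36-8)! = 1220096908800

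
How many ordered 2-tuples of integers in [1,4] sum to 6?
Coefficient of x^6 in (x + x² + ... + x^4)^2. By inclusion-exclusion on dice exceeding 4: Σ_j (-1)^j C(2,j)·C(6-1-4j, 1) = C(2,0)·C(5,1) - C(2,1)·C(1,1) = 1·5 - 2·1 = 3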